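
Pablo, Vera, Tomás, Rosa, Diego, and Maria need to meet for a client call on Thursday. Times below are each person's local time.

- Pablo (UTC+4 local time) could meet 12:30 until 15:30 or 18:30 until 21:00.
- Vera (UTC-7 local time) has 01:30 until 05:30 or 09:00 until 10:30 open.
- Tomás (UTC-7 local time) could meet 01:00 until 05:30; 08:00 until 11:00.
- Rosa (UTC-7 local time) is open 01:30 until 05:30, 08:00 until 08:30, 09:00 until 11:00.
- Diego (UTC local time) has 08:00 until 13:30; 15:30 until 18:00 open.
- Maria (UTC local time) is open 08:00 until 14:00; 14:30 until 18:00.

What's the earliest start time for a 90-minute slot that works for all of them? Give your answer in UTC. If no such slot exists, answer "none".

08:30

Pablo in UTC: 08:30-11:30, 14:30-17:00 (subtract 4h to convert from UTC+4).
Vera in UTC: 08:30-12:30, 16:00-17:30 (add 7h to convert from UTC-7).
Tomás in UTC: 08:00-12:30, 15:00-18:00 (add 7h to convert from UTC-7).
Rosa in UTC: 08:30-12:30, 15:00-15:30, 16:00-18:00 (add 7h to convert from UTC-7).
Diego in UTC: 08:00-13:30, 15:30-18:00.
Maria in UTC: 08:00-14:00, 14:30-18:00.
Pablo ∩ Vera: 08:30-11:30, 16:00-17:00.
Pablo ∩ Vera ∩ Tomás: 08:30-11:30, 16:00-17:00.
Pablo ∩ Vera ∩ Tomás ∩ Rosa: 08:30-11:30, 16:00-17:00.
Pablo ∩ Vera ∩ Tomás ∩ Rosa ∩ Diego: 08:30-11:30, 16:00-17:00.
Pablo ∩ Vera ∩ Tomás ∩ Rosa ∩ Diego ∩ Maria: 08:30-11:30, 16:00-17:00.
The first common window of at least 90 minutes is 08:30-11:30, so the earliest start is 08:30.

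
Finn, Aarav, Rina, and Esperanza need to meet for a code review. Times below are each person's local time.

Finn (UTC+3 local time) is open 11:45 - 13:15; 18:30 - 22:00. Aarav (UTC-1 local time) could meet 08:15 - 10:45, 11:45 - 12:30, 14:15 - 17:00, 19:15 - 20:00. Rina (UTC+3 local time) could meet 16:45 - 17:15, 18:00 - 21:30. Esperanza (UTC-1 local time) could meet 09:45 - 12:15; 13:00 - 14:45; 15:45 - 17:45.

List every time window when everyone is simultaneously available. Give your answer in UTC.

15:30-15:45, 16:45-18:00

Finn in UTC: 08:45-10:15, 15:30-19:00 (subtract 3h to convert from UTC+3).
Aarav in UTC: 09:15-11:45, 12:45-13:30, 15:15-18:00, 20:15-21:00 (add 1h to convert from UTC-1).
Rina in UTC: 13:45-14:15, 15:00-18:30 (subtract 3h to convert from UTC+3).
Esperanza in UTC: 10:45-13:15, 14:00-15:45, 16:45-18:45 (add 1h to convert from UTC-1).
Finn ∩ Aarav: 09:15-10:15, 15:30-18:00.
Finn ∩ Aarav ∩ Rina: 15:30-18:00.
Finn ∩ Aarav ∩ Rina ∩ Esperanza: 15:30-15:45, 16:45-18:00.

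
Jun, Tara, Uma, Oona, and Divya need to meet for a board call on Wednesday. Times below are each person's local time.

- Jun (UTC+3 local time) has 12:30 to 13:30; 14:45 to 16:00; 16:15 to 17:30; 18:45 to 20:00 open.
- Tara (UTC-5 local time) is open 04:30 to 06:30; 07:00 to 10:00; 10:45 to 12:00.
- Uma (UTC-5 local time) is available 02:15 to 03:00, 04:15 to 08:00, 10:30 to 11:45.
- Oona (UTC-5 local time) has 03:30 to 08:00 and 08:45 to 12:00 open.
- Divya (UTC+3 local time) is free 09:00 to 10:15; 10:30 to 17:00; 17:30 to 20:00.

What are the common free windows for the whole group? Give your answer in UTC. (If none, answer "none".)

09:30-10:30, 12:00-13:00, 15:45-16:45

Jun in UTC: 09:30-10:30, 11:45-13:00, 13:15-14:30, 15:45-17:00 (subtract 3h to convert from UTC+3).
Tara in UTC: 09:30-11:30, 12:00-15:00, 15:45-17:00 (add 5h to convert from UTC-5).
Uma in UTC: 07:15-08:00, 09:15-13:00, 15:30-16:45 (add 5h to convert from UTC-5).
Oona in UTC: 08:30-13:00, 13:45-17:00 (add 5h to convert from UTC-5).
Divya in UTC: 06:00-07:15, 07:30-14:00, 14:30-17:00 (subtract 3h to convert from UTC+3).
Jun ∩ Tara: 09:30-10:30, 12:00-13:00, 13:15-14:30, 15:45-17:00.
Jun ∩ Tara ∩ Uma: 09:30-10:30, 12:00-13:00, 15:45-16:45.
Jun ∩ Tara ∩ Uma ∩ Oona: 09:30-10:30, 12:00-13:00, 15:45-16:45.
Jun ∩ Tara ∩ Uma ∩ Oona ∩ Divya: 09:30-10:30, 12:00-13:00, 15:45-16:45.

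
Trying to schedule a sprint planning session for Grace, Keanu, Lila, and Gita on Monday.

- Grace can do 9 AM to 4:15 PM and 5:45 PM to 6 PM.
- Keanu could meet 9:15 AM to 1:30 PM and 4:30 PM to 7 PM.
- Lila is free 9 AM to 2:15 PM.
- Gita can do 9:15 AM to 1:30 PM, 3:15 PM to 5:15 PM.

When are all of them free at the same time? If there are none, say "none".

09:15-13:30

Grace ∩ Keanu: 09:15-13:30, 17:45-18:00.
Grace ∩ Keanu ∩ Lila: 09:15-13:30.
Grace ∩ Keanu ∩ Lila ∩ Gita: 09:15-13:30.
So the common availability across everyone is 09:15-13:30.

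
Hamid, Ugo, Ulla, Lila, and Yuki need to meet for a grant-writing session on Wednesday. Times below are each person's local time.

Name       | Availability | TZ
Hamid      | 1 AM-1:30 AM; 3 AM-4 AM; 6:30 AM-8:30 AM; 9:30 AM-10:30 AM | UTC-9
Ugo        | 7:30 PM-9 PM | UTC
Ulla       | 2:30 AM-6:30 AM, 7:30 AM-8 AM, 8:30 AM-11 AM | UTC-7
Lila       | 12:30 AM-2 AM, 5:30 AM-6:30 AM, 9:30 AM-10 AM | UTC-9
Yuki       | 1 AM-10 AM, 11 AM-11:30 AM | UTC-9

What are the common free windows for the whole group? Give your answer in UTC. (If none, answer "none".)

Hamid in UTC: 10:00-10:30, 12:00-13:00, 15:30-17:30, 18:30-19:30 (add 9h to convert from UTC-9).
Ugo in UTC: 19:30-21:00.
Ulla in UTC: 09:30-13:30, 14:30-15:00, 15:30-18:00 (add 7h to convert from UTC-7).
Lila in UTC: 09:30-11:00, 14:30-15:30, 18:30-19:00 (add 9h to convert from UTC-9).
Yuki in UTC: 10:00-19:00, 20:00-20:30 (add 9h to convert from UTC-9).
Hamid ∩ Ugo: ∅.
Hamid ∩ Ugo ∩ Ulla: ∅.
Hamid ∩ Ugo ∩ Ulla ∩ Lila: ∅.
Hamid ∩ Ugo ∩ Ulla ∩ Lila ∩ Yuki: ∅.
There is no time when everyone is free.

none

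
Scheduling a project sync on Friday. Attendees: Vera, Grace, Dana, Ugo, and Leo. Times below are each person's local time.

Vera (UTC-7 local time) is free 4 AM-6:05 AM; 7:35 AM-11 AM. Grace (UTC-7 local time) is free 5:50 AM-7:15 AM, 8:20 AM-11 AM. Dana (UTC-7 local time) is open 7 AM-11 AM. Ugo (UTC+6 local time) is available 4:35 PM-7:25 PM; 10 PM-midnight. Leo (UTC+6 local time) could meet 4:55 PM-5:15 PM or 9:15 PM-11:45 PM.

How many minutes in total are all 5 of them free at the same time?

105

Vera in UTC: 11:00-13:05, 14:35-18:00 (add 7h to convert from UTC-7).
Grace in UTC: 12:50-14:15, 15:20-18:00 (add 7h to convert from UTC-7).
Dana in UTC: 14:00-18:00 (add 7h to convert from UTC-7).
Ugo in UTC: 10:35-13:25, 16:00-18:00 (subtract 6h to convert from UTC+6).
Leo in UTC: 10:55-11:15, 15:15-17:45 (subtract 6h to convert from UTC+6).
Vera ∩ Grace: 12:50-13:05, 15:20-18:00.
Vera ∩ Grace ∩ Dana: 15:20-18:00.
Vera ∩ Grace ∩ Dana ∩ Ugo: 16:00-18:00.
Vera ∩ Grace ∩ Dana ∩ Ugo ∩ Leo: 16:00-17:45.
Those are the intersection windows.
That's a single block of 105 minutes.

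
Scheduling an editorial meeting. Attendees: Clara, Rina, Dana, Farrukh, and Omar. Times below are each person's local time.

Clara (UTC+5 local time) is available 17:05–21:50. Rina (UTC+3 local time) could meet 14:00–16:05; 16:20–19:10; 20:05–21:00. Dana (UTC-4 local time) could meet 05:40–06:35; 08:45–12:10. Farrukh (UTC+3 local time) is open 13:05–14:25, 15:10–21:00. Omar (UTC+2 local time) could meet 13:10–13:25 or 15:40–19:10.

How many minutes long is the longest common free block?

Clara in UTC: 12:05-16:50 (subtract 5h to convert from UTC+5).
Rina in UTC: 11:00-13:05, 13:20-16:10, 17:05-18:00 (subtract 3h to convert from UTC+3).
Dana in UTC: 09:40-10:35, 12:45-16:10 (add 4h to convert from UTC-4).
Farrukh in UTC: 10:05-11:25, 12:10-18:00 (subtract 3h to convert from UTC+3).
Omar in UTC: 11:10-11:25, 13:40-17:10 (subtract 2h to convert from UTC+2).
Clara ∩ Rina: 12:05-13:05, 13:20-16:10.
Clara ∩ Rina ∩ Dana: 12:45-13:05, 13:20-16:10.
Clara ∩ Rina ∩ Dana ∩ Farrukh: 12:45-13:05, 13:20-16:10.
Clara ∩ Rina ∩ Dana ∩ Farrukh ∩ Omar: 13:40-16:10.
So the common availability across everyone is 13:40-16:10.
The longest is 13:40-16:10 at 150 minutes.

150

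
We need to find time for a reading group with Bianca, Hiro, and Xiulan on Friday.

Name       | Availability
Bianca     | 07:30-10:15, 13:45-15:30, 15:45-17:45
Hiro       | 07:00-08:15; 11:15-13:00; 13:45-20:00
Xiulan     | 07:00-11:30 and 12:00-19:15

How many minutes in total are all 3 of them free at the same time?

270

Bianca ∩ Hiro: 07:30-08:15, 13:45-15:30, 15:45-17:45.
Bianca ∩ Hiro ∩ Xiulan: 07:30-08:15, 13:45-15:30, 15:45-17:45.
Those are the intersection windows.
Summing the common windows: 45 + 105 + 120 = 270 minutes.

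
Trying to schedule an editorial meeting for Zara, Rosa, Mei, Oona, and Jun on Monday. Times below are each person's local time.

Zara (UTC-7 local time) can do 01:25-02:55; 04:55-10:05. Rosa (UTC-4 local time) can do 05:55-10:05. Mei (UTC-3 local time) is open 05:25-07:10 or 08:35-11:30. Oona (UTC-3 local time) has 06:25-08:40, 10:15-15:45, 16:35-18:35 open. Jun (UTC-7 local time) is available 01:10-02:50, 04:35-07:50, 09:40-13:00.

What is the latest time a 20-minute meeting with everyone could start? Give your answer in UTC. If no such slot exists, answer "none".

13:45

Zara in UTC: 08:25-09:55, 11:55-17:05 (add 7h to convert from UTC-7).
Rosa in UTC: 09:55-14:05 (add 4h to convert from UTC-4).
Mei in UTC: 08:25-10:10, 11:35-14:30 (add 3h to convert from UTC-3).
Oona in UTC: 09:25-11:40, 13:15-18:45, 19:35-21:35 (add 3h to convert from UTC-3).
Jun in UTC: 08:10-09:50, 11:35-14:50, 16:40-20:00 (add 7h to convert from UTC-7).
Zara ∩ Rosa: 11:55-14:05.
Zara ∩ Rosa ∩ Mei: 11:55-14:05.
Zara ∩ Rosa ∩ Mei ∩ Oona: 13:15-14:05.
Zara ∩ Rosa ∩ Mei ∩ Oona ∩ Jun: 13:15-14:05.
So the common availability across everyone is 13:15-14:05.
The last common window of at least 20 minutes is 13:15-14:05; a 20-minute meeting can start as late as 13:45 and still end by 14:05.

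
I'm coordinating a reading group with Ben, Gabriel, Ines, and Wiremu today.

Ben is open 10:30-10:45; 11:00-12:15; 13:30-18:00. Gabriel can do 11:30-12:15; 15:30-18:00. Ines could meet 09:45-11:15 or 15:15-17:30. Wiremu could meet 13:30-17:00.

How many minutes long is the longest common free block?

90

Ben ∩ Gabriel: 11:30-12:15, 15:30-18:00.
Ben ∩ Gabriel ∩ Ines: 15:30-17:30.
Ben ∩ Gabriel ∩ Ines ∩ Wiremu: 15:30-17:00.
The longest is 15:30-17:00 at 90 minutes.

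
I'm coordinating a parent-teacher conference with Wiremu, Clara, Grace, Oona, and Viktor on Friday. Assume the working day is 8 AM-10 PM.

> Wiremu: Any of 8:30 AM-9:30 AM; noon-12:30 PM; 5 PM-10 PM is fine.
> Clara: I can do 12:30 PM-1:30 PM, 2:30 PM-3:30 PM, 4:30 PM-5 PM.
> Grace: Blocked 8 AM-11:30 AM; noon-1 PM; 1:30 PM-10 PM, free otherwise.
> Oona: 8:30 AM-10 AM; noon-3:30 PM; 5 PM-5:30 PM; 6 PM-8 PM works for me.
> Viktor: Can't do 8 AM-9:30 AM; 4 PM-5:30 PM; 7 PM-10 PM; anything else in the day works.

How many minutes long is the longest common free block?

Wiremu free: 08:30-09:30, 12:00-12:30, 17:00-22:00.
Clara free: 12:30-13:30, 14:30-15:30, 16:30-17:00.
Grace free: 11:30-12:00, 13:00-13:30 (invert busy blocks within the working day).
Oona free: 08:30-10:00, 12:00-15:30, 17:00-17:30, 18:00-20:00.
Viktor free: 09:30-16:00, 17:30-19:00 (invert busy blocks within the working day).
Wiremu ∩ Clara: ∅.
Wiremu ∩ Clara ∩ Grace: ∅.
Wiremu ∩ Clara ∩ Grace ∩ Oona: ∅.
Wiremu ∩ Clara ∩ Grace ∩ Oona ∩ Viktor: ∅.
There is no time when everyone is free.
No common window exists, so the longest block is 0 minutes.

0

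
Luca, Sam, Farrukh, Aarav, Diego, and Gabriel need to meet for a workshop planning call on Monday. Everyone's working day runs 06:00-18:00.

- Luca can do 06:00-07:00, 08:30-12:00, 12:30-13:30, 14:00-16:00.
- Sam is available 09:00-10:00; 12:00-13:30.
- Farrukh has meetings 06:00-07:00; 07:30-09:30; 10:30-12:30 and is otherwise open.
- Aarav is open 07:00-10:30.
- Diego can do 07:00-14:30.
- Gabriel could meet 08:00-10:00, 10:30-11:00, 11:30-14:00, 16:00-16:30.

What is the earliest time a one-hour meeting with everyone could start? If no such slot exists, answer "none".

Luca free: 06:00-07:00, 08:30-12:00, 12:30-13:30, 14:00-16:00.
Sam free: 09:00-10:00, 12:00-13:30.
Farrukh free: 07:00-07:30, 09:30-10:30, 12:30-18:00 (invert busy blocks within the working day).
Aarav free: 07:00-10:30.
Diego free: 07:00-14:30.
Gabriel free: 08:00-10:00, 10:30-11:00, 11:30-14:00, 16:00-16:30.
Luca ∩ Sam: 09:00-10:00, 12:30-13:30.
Luca ∩ Sam ∩ Farrukh: 09:30-10:00, 12:30-13:30.
Luca ∩ Sam ∩ Farrukh ∩ Aarav: 09:30-10:00.
Luca ∩ Sam ∩ Farrukh ∩ Aarav ∩ Diego: 09:30-10:00.
Luca ∩ Sam ∩ Farrukh ∩ Aarav ∩ Diego ∩ Gabriel: 09:30-10:00.
So the common availability across everyone is 09:30-10:00.
No common window is at least 60 minutes long.

none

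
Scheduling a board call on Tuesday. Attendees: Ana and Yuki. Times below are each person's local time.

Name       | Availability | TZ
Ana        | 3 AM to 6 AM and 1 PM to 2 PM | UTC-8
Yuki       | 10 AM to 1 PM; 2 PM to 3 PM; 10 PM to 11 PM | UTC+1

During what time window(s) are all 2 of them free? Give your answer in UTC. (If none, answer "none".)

Ana in UTC: 11:00-14:00, 21:00-22:00 (add 8h to convert from UTC-8).
Yuki in UTC: 09:00-12:00, 13:00-14:00, 21:00-22:00 (subtract 1h to convert from UTC+1).
Ana ∩ Yuki: 11:00-12:00, 13:00-14:00, 21:00-22:00.
So the common availability across everyone is 11:00-12:00, 13:00-14:00, 21:00-22:00.

11:00-12:00, 13:00-14:00, 21:00-22:00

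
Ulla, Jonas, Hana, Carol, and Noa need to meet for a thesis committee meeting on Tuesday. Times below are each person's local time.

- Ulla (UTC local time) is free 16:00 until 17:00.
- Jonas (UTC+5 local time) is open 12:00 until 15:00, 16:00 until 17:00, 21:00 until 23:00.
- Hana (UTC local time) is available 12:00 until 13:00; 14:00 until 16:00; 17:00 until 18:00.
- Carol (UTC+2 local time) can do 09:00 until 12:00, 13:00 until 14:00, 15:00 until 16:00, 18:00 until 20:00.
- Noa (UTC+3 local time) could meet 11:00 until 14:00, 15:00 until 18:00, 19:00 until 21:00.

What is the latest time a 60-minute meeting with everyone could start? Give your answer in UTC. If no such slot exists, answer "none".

none

Ulla in UTC: 16:00-17:00.
Jonas in UTC: 07:00-10:00, 11:00-12:00, 16:00-18:00 (subtract 5h to convert from UTC+5).
Hana in UTC: 12:00-13:00, 14:00-16:00, 17:00-18:00.
Carol in UTC: 07:00-10:00, 11:00-12:00, 13:00-14:00, 16:00-18:00 (subtract 2h to convert from UTC+2).
Noa in UTC: 08:00-11:00, 12:00-15:00, 16:00-18:00 (subtract 3h to convert from UTC+3).
Ulla ∩ Jonas: 16:00-17:00.
Ulla ∩ Jonas ∩ Hana: ∅.
Ulla ∩ Jonas ∩ Hana ∩ Carol: ∅.
Ulla ∩ Jonas ∩ Hana ∩ Carol ∩ Noa: ∅.
There is no time when everyone is free.
No common window is at least 60 minutes long.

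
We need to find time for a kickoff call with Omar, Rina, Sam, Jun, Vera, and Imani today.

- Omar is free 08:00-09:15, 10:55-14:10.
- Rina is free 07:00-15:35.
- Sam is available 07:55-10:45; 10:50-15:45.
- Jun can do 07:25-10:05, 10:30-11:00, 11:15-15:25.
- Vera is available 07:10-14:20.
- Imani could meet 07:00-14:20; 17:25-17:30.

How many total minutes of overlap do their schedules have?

Omar ∩ Rina: 08:00-09:15, 10:55-14:10.
Omar ∩ Rina ∩ Sam: 08:00-09:15, 10:55-14:10.
Omar ∩ Rina ∩ Sam ∩ Jun: 08:00-09:15, 10:55-11:00, 11:15-14:10.
Omar ∩ Rina ∩ Sam ∩ Jun ∩ Vera: 08:00-09:15, 10:55-11:00, 11:15-14:10.
Omar ∩ Rina ∩ Sam ∩ Jun ∩ Vera ∩ Imani: 08:00-09:15, 10:55-11:00, 11:15-14:10.
Summing the common windows: 75 + 5 + 175 = 255 minutes.

255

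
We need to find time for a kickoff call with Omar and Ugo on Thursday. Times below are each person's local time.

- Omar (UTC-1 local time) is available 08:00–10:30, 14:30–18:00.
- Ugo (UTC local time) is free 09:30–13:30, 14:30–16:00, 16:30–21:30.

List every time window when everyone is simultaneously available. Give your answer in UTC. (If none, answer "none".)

09:30-11:30, 15:30-16:00, 16:30-19:00

Omar in UTC: 09:00-11:30, 15:30-19:00 (add 1h to convert from UTC-1).
Ugo in UTC: 09:30-13:30, 14:30-16:00, 16:30-21:30.
Omar ∩ Ugo: 09:30-11:30, 15:30-16:00, 16:30-19:00.
Those are the intersection windows.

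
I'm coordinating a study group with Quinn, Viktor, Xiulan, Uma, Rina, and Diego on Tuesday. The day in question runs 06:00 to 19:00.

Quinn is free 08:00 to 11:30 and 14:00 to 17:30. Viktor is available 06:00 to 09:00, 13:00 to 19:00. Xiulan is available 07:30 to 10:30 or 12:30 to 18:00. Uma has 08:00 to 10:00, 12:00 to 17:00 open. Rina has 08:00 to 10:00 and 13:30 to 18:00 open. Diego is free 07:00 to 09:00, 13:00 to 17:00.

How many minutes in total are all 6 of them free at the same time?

Quinn ∩ Viktor: 08:00-09:00, 14:00-17:30.
Quinn ∩ Viktor ∩ Xiulan: 08:00-09:00, 14:00-17:30.
Quinn ∩ Viktor ∩ Xiulan ∩ Uma: 08:00-09:00, 14:00-17:00.
Quinn ∩ Viktor ∩ Xiulan ∩ Uma ∩ Rina: 08:00-09:00, 14:00-17:00.
Quinn ∩ Viktor ∩ Xiulan ∩ Uma ∩ Rina ∩ Diego: 08:00-09:00, 14:00-17:00.
Those are the intersection windows.
Summing the common windows: 60 + 180 = 240 minutes.

240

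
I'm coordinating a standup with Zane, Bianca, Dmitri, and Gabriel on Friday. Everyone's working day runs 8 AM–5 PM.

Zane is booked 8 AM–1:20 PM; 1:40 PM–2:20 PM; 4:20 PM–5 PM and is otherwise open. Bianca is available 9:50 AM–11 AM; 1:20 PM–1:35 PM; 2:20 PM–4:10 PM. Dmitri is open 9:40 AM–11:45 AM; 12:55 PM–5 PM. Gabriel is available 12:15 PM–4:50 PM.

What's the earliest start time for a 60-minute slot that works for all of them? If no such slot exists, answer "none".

14:20

Zane free: 13:20-13:40, 14:20-16:20 (invert busy blocks within the working day).
Bianca free: 09:50-11:00, 13:20-13:35, 14:20-16:10.
Dmitri free: 09:40-11:45, 12:55-17:00.
Gabriel free: 12:15-16:50.
Zane ∩ Bianca: 13:20-13:35, 14:20-16:10.
Zane ∩ Bianca ∩ Dmitri: 13:20-13:35, 14:20-16:10.
Zane ∩ Bianca ∩ Dmitri ∩ Gabriel: 13:20-13:35, 14:20-16:10.
Those are the intersection windows.
The first common window of at least 60 minutes is 14:20-16:10, so the earliest start is 14:20.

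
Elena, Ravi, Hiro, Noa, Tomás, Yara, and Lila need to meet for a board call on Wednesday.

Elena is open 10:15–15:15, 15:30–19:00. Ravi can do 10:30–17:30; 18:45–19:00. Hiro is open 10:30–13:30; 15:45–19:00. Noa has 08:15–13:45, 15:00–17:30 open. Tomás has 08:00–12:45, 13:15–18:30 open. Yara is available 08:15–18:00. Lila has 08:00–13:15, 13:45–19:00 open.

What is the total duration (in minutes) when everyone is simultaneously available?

Elena ∩ Ravi: 10:30-15:15, 15:30-17:30, 18:45-19:00.
Elena ∩ Ravi ∩ Hiro: 10:30-13:30, 15:45-17:30, 18:45-19:00.
Elena ∩ Ravi ∩ Hiro ∩ Noa: 10:30-13:30, 15:45-17:30.
Elena ∩ Ravi ∩ Hiro ∩ Noa ∩ Tomás: 10:30-12:45, 13:15-13:30, 15:45-17:30.
Elena ∩ Ravi ∩ Hiro ∩ Noa ∩ Tomás ∩ Yara: 10:30-12:45, 13:15-13:30, 15:45-17:30.
Elena ∩ Ravi ∩ Hiro ∩ Noa ∩ Tomás ∩ Yara ∩ Lila: 10:30-12:45, 15:45-17:30.
Summing the common windows: 135 + 105 = 240 minutes.

240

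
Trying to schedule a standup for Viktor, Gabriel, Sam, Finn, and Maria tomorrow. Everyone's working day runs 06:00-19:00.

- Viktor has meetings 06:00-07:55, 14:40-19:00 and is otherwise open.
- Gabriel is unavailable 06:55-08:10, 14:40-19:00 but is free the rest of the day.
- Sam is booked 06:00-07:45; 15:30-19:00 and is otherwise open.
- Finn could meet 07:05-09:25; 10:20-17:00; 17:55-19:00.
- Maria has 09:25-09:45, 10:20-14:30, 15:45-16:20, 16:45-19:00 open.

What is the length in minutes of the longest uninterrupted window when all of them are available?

Viktor free: 07:55-14:40 (invert busy blocks within the working day).
Gabriel free: 06:00-06:55, 08:10-14:40 (invert busy blocks within the working day).
Sam free: 07:45-15:30 (invert busy blocks within the working day).
Finn free: 07:05-09:25, 10:20-17:00, 17:55-19:00.
Maria free: 09:25-09:45, 10:20-14:30, 15:45-16:20, 16:45-19:00.
Viktor ∩ Gabriel: 08:10-14:40.
Viktor ∩ Gabriel ∩ Sam: 08:10-14:40.
Viktor ∩ Gabriel ∩ Sam ∩ Finn: 08:10-09:25, 10:20-14:40.
Viktor ∩ Gabriel ∩ Sam ∩ Finn ∩ Maria: 10:20-14:30.
Those are the intersection windows.
The longest is 10:20-14:30 at 250 minutes.

250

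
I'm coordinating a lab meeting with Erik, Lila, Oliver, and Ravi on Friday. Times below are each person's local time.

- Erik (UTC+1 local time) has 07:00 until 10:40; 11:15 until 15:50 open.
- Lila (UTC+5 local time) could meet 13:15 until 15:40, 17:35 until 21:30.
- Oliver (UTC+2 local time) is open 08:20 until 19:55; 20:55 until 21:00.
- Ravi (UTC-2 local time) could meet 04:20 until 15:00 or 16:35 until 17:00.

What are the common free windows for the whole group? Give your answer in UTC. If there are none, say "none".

08:15-09:40, 10:15-10:40, 12:35-14:50

Erik in UTC: 06:00-09:40, 10:15-14:50 (subtract 1h to convert from UTC+1).
Lila in UTC: 08:15-10:40, 12:35-16:30 (subtract 5h to convert from UTC+5).
Oliver in UTC: 06:20-17:55, 18:55-19:00 (subtract 2h to convert from UTC+2).
Ravi in UTC: 06:20-17:00, 18:35-19:00 (add 2h to convert from UTC-2).
Erik ∩ Lila: 08:15-09:40, 10:15-10:40, 12:35-14:50.
Erik ∩ Lila ∩ Oliver: 08:15-09:40, 10:15-10:40, 12:35-14:50.
Erik ∩ Lila ∩ Oliver ∩ Ravi: 08:15-09:40, 10:15-10:40, 12:35-14:50.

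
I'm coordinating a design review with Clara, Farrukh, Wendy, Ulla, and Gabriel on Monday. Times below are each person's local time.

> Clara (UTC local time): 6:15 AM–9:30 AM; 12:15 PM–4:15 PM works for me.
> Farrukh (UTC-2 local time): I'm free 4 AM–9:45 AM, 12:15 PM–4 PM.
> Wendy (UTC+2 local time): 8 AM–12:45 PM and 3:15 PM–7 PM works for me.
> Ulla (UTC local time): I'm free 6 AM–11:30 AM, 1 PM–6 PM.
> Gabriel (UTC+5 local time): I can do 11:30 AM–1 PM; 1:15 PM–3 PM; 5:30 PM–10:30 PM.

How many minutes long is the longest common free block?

Clara in UTC: 06:15-09:30, 12:15-16:15.
Farrukh in UTC: 06:00-11:45, 14:15-18:00 (add 2h to convert from UTC-2).
Wendy in UTC: 06:00-10:45, 13:15-17:00 (subtract 2h to convert from UTC+2).
Ulla in UTC: 06:00-11:30, 13:00-18:00.
Gabriel in UTC: 06:30-08:00, 08:15-10:00, 12:30-17:30 (subtract 5h to convert from UTC+5).
Clara ∩ Farrukh: 06:15-09:30, 14:15-16:15.
Clara ∩ Farrukh ∩ Wendy: 06:15-09:30, 14:15-16:15.
Clara ∩ Farrukh ∩ Wendy ∩ Ulla: 06:15-09:30, 14:15-16:15.
Clara ∩ Farrukh ∩ Wendy ∩ Ulla ∩ Gabriel: 06:30-08:00, 08:15-09:30, 14:15-16:15.
So the common availability across everyone is 06:30-08:00, 08:15-09:30, 14:15-16:15.
The longest is 14:15-16:15 at 120 minutes.

120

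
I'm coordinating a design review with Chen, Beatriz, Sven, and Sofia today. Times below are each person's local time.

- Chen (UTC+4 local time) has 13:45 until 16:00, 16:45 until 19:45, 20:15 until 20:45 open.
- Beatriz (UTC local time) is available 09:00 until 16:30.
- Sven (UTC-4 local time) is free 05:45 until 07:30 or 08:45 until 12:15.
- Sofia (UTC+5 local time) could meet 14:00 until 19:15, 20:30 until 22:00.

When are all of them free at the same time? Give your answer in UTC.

Chen in UTC: 09:45-12:00, 12:45-15:45, 16:15-16:45 (subtract 4h to convert from UTC+4).
Beatriz in UTC: 09:00-16:30.
Sven in UTC: 09:45-11:30, 12:45-16:15 (add 4h to convert from UTC-4).
Sofia in UTC: 09:00-14:15, 15:30-17:00 (subtract 5h to convert from UTC+5).
Chen ∩ Beatriz: 09:45-12:00, 12:45-15:45, 16:15-16:30.
Chen ∩ Beatriz ∩ Sven: 09:45-11:30, 12:45-15:45.
Chen ∩ Beatriz ∩ Sven ∩ Sofia: 09:45-11:30, 12:45-14:15, 15:30-15:45.

09:45-11:30, 12:45-14:15, 15:30-15:45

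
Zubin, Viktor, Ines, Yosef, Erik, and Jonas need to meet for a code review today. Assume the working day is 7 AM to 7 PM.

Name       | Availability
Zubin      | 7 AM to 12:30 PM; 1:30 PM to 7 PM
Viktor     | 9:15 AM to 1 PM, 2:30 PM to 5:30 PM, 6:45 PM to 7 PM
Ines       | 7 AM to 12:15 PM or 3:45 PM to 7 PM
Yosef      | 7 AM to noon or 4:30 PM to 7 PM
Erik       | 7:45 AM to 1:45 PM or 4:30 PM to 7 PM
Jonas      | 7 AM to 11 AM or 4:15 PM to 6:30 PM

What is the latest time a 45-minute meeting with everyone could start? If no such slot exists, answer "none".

Zubin ∩ Viktor: 09:15-12:30, 14:30-17:30, 18:45-19:00.
Zubin ∩ Viktor ∩ Ines: 09:15-12:15, 15:45-17:30, 18:45-19:00.
Zubin ∩ Viktor ∩ Ines ∩ Yosef: 09:15-12:00, 16:30-17:30, 18:45-19:00.
Zubin ∩ Viktor ∩ Ines ∩ Yosef ∩ Erik: 09:15-12:00, 16:30-17:30, 18:45-19:00.
Zubin ∩ Viktor ∩ Ines ∩ Yosef ∩ Erik ∩ Jonas: 09:15-11:00, 16:30-17:30.
Those are the intersection windows.
The last common window of at least 45 minutes is 16:30-17:30; a 45-minute meeting can start as late as 16:45 and still end by 17:30.

16:45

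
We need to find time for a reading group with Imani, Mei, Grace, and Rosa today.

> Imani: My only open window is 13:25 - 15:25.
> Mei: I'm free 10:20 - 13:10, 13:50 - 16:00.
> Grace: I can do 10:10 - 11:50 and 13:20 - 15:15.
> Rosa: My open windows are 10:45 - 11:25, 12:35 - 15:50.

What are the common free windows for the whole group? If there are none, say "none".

Imani ∩ Mei: 13:50-15:25.
Imani ∩ Mei ∩ Grace: 13:50-15:15.
Imani ∩ Mei ∩ Grace ∩ Rosa: 13:50-15:15.
So the common availability across everyone is 13:50-15:15.

13:50-15:15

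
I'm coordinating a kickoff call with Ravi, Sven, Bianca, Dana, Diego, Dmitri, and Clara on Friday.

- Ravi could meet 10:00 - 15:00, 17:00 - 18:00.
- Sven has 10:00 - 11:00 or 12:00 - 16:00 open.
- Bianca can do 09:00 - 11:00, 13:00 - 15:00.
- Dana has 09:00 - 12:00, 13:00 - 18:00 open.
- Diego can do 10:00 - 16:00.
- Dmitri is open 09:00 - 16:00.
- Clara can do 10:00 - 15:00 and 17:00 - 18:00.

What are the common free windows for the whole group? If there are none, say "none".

Ravi ∩ Sven: 10:00-11:00, 12:00-15:00.
Ravi ∩ Sven ∩ Bianca: 10:00-11:00, 13:00-15:00.
Ravi ∩ Sven ∩ Bianca ∩ Dana: 10:00-11:00, 13:00-15:00.
Ravi ∩ Sven ∩ Bianca ∩ Dana ∩ Diego: 10:00-11:00, 13:00-15:00.
Ravi ∩ Sven ∩ Bianca ∩ Dana ∩ Diego ∩ Dmitri: 10:00-11:00, 13:00-15:00.
Ravi ∩ Sven ∩ Bianca ∩ Dana ∩ Diego ∩ Dmitri ∩ Clara: 10:00-11:00, 13:00-15:00.
So the common availability across everyone is 10:00-11:00, 13:00-15:00.

10:00-11:00, 13:00-15:00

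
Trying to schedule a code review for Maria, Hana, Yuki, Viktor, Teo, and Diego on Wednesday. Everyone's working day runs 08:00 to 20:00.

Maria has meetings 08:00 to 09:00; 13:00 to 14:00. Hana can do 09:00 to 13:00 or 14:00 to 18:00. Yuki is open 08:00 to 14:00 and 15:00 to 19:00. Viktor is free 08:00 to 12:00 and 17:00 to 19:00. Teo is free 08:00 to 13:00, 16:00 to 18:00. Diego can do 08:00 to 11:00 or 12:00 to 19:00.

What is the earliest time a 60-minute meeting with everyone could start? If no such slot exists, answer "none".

09:00

Maria free: 09:00-13:00, 14:00-20:00 (invert busy blocks within the working day).
Hana free: 09:00-13:00, 14:00-18:00.
Yuki free: 08:00-14:00, 15:00-19:00.
Viktor free: 08:00-12:00, 17:00-19:00.
Teo free: 08:00-13:00, 16:00-18:00.
Diego free: 08:00-11:00, 12:00-19:00.
Maria ∩ Hana: 09:00-13:00, 14:00-18:00.
Maria ∩ Hana ∩ Yuki: 09:00-13:00, 15:00-18:00.
Maria ∩ Hana ∩ Yuki ∩ Viktor: 09:00-12:00, 17:00-18:00.
Maria ∩ Hana ∩ Yuki ∩ Viktor ∩ Teo: 09:00-12:00, 17:00-18:00.
Maria ∩ Hana ∩ Yuki ∩ Viktor ∩ Teo ∩ Diego: 09:00-11:00, 17:00-18:00.
Those are the intersection windows.
The first common window of at least 60 minutes is 09:00-11:00, so the earliest start is 09:00.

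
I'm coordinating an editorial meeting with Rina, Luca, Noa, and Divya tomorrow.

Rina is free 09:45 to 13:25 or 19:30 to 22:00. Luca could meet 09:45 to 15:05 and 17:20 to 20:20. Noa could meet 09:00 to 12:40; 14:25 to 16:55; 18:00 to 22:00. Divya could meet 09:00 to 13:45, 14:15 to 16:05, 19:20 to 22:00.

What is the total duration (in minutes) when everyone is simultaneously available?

Rina ∩ Luca: 09:45-13:25, 19:30-20:20.
Rina ∩ Luca ∩ Noa: 09:45-12:40, 19:30-20:20.
Rina ∩ Luca ∩ Noa ∩ Divya: 09:45-12:40, 19:30-20:20.
Summing the common windows: 175 + 50 = 225 minutes.

225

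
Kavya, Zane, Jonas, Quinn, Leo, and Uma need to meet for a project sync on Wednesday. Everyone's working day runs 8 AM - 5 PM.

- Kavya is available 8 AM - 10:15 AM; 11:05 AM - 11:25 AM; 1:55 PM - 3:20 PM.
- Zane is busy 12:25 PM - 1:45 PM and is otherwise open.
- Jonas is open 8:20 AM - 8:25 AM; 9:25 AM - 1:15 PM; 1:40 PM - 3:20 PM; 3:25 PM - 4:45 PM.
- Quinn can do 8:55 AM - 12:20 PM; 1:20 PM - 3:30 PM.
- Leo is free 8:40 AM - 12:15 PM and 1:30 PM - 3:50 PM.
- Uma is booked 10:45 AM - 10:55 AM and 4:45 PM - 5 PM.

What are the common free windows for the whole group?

09:25-10:15, 11:05-11:25, 13:55-15:20

Kavya free: 08:00-10:15, 11:05-11:25, 13:55-15:20.
Zane free: 08:00-12:25, 13:45-17:00 (invert busy blocks within the working day).
Jonas free: 08:20-08:25, 09:25-13:15, 13:40-15:20, 15:25-16:45.
Quinn free: 08:55-12:20, 13:20-15:30.
Leo free: 08:40-12:15, 13:30-15:50.
Uma free: 08:00-10:45, 10:55-16:45 (invert busy blocks within the working day).
Kavya ∩ Zane: 08:00-10:15, 11:05-11:25, 13:55-15:20.
Kavya ∩ Zane ∩ Jonas: 08:20-08:25, 09:25-10:15, 11:05-11:25, 13:55-15:20.
Kavya ∩ Zane ∩ Jonas ∩ Quinn: 09:25-10:15, 11:05-11:25, 13:55-15:20.
Kavya ∩ Zane ∩ Jonas ∩ Quinn ∩ Leo: 09:25-10:15, 11:05-11:25, 13:55-15:20.
Kavya ∩ Zane ∩ Jonas ∩ Quinn ∩ Leo ∩ Uma: 09:25-10:15, 11:05-11:25, 13:55-15:20.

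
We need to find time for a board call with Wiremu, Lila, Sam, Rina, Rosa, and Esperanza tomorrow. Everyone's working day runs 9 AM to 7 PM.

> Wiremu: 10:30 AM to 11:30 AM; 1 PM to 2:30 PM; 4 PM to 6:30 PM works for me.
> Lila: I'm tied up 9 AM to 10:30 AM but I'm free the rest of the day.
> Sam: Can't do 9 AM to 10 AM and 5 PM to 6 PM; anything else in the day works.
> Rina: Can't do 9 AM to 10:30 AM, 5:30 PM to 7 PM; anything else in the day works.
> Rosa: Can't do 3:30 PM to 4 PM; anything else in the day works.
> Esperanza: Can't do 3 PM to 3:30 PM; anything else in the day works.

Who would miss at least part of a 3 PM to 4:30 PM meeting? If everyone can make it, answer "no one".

Esperanza, Rosa, Wiremu

Wiremu free: 10:30-11:30, 13:00-14:30, 16:00-18:30.
Lila free: 10:30-19:00 (invert busy blocks within the working day).
Sam free: 10:00-17:00, 18:00-19:00 (invert busy blocks within the working day).
Rina free: 10:30-17:30 (invert busy blocks within the working day).
Rosa free: 09:00-15:30, 16:00-19:00 (invert busy blocks within the working day).
Esperanza free: 09:00-15:00, 15:30-19:00 (invert busy blocks within the working day).
Wiremu: not fully free for 15:00-16:30. Lila: free for 15:00-16:30. Sam: free for 15:00-16:30. Rina: free for 15:00-16:30. Rosa: not fully free for 15:00-16:30. Esperanza: not fully free for 15:00-16:30.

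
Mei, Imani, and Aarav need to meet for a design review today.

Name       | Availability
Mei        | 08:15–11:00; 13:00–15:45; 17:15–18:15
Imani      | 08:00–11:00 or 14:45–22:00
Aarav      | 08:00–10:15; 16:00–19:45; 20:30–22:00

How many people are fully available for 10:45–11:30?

0

nobody can make the full 10:45-11:30 slot — that's 0.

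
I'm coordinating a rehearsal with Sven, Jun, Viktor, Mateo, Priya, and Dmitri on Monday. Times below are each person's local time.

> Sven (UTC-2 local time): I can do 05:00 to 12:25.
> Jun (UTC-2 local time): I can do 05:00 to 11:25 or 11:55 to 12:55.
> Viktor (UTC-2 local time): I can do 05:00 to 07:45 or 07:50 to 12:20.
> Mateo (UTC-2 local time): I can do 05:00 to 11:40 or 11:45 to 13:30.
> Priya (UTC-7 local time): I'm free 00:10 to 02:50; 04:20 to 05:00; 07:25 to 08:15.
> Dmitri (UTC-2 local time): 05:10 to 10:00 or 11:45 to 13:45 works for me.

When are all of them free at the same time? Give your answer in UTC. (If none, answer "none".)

07:10-09:45, 11:20-12:00

Sven in UTC: 07:00-14:25 (add 2h to convert from UTC-2).
Jun in UTC: 07:00-13:25, 13:55-14:55 (add 2h to convert from UTC-2).
Viktor in UTC: 07:00-09:45, 09:50-14:20 (add 2h to convert from UTC-2).
Mateo in UTC: 07:00-13:40, 13:45-15:30 (add 2h to convert from UTC-2).
Priya in UTC: 07:10-09:50, 11:20-12:00, 14:25-15:15 (add 7h to convert from UTC-7).
Dmitri in UTC: 07:10-12:00, 13:45-15:45 (add 2h to convert from UTC-2).
Sven ∩ Jun: 07:00-13:25, 13:55-14:25.
Sven ∩ Jun ∩ Viktor: 07:00-09:45, 09:50-13:25, 13:55-14:20.
Sven ∩ Jun ∩ Viktor ∩ Mateo: 07:00-09:45, 09:50-13:25, 13:55-14:20.
Sven ∩ Jun ∩ Viktor ∩ Mateo ∩ Priya: 07:10-09:45, 11:20-12:00.
Sven ∩ Jun ∩ Viktor ∩ Mateo ∩ Priya ∩ Dmitri: 07:10-09:45, 11:20-12:00.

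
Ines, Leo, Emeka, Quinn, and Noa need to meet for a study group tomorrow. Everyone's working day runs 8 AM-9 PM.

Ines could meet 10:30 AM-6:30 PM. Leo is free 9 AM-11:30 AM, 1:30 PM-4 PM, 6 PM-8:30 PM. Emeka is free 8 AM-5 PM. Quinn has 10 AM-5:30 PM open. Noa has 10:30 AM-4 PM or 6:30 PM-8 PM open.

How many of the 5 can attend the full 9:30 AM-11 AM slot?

2

Leo and Emeka can make the full 09:30-11:00 slot — that's 2.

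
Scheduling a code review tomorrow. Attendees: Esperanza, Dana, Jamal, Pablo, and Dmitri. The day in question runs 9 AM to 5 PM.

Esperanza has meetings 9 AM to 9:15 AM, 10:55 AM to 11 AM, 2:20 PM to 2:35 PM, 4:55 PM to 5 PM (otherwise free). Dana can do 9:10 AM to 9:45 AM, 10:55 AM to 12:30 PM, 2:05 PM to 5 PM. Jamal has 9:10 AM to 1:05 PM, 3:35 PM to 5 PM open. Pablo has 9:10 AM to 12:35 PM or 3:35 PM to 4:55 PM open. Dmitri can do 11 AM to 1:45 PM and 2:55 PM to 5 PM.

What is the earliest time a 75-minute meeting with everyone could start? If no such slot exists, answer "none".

Esperanza free: 09:15-10:55, 11:00-14:20, 14:35-16:55 (invert busy blocks within the working day).
Dana free: 09:10-09:45, 10:55-12:30, 14:05-17:00.
Jamal free: 09:10-13:05, 15:35-17:00.
Pablo free: 09:10-12:35, 15:35-16:55.
Dmitri free: 11:00-13:45, 14:55-17:00.
Esperanza ∩ Dana: 09:15-09:45, 11:00-12:30, 14:05-14:20, 14:35-16:55.
Esperanza ∩ Dana ∩ Jamal: 09:15-09:45, 11:00-12:30, 15:35-16:55.
Esperanza ∩ Dana ∩ Jamal ∩ Pablo: 09:15-09:45, 11:00-12:30, 15:35-16:55.
Esperanza ∩ Dana ∩ Jamal ∩ Pablo ∩ Dmitri: 11:00-12:30, 15:35-16:55.
The first common window of at least 75 minutes is 11:00-12:30, so the earliest start is 11:00.

11:00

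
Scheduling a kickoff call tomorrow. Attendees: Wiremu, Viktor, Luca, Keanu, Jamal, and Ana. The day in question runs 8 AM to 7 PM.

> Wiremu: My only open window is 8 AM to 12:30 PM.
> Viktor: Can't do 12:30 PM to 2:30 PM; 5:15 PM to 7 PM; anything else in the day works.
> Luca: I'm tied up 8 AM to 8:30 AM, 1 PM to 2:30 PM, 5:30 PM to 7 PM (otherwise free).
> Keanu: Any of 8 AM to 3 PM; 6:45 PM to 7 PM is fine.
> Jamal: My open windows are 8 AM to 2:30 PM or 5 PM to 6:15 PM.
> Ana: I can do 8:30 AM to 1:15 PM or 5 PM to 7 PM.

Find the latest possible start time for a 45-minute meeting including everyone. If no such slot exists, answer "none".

Wiremu free: 08:00-12:30.
Viktor free: 08:00-12:30, 14:30-17:15 (invert busy blocks within the working day).
Luca free: 08:30-13:00, 14:30-17:30 (invert busy blocks within the working day).
Keanu free: 08:00-15:00, 18:45-19:00.
Jamal free: 08:00-14:30, 17:00-18:15.
Ana free: 08:30-13:15, 17:00-19:00.
Wiremu ∩ Viktor: 08:00-12:30.
Wiremu ∩ Viktor ∩ Luca: 08:30-12:30.
Wiremu ∩ Viktor ∩ Luca ∩ Keanu: 08:30-12:30.
Wiremu ∩ Viktor ∩ Luca ∩ Keanu ∩ Jamal: 08:30-12:30.
Wiremu ∩ Viktor ∩ Luca ∩ Keanu ∩ Jamal ∩ Ana: 08:30-12:30.
Those are the intersection windows.
The last common window of at least 45 minutes is 08:30-12:30; a 45-minute meeting can start as late as 11:45 and still end by 12:30.

11:45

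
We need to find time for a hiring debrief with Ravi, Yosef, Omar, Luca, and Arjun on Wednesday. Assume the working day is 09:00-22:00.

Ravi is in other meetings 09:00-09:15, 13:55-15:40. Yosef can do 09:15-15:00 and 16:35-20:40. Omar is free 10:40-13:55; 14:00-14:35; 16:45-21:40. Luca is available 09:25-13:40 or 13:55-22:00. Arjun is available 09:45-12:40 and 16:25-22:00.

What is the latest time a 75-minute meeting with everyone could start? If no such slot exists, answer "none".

19:25

Ravi free: 09:15-13:55, 15:40-22:00 (invert busy blocks within the working day).
Yosef free: 09:15-15:00, 16:35-20:40.
Omar free: 10:40-13:55, 14:00-14:35, 16:45-21:40.
Luca free: 09:25-13:40, 13:55-22:00.
Arjun free: 09:45-12:40, 16:25-22:00.
Ravi ∩ Yosef: 09:15-13:55, 16:35-20:40.
Ravi ∩ Yosef ∩ Omar: 10:40-13:55, 16:45-20:40.
Ravi ∩ Yosef ∩ Omar ∩ Luca: 10:40-13:40, 16:45-20:40.
Ravi ∩ Yosef ∩ Omar ∩ Luca ∩ Arjun: 10:40-12:40, 16:45-20:40.
Those are the intersection windows.
The last common window of at least 75 minutes is 16:45-20:40; a 75-minute meeting can start as late as 19:25 and still end by 20:40.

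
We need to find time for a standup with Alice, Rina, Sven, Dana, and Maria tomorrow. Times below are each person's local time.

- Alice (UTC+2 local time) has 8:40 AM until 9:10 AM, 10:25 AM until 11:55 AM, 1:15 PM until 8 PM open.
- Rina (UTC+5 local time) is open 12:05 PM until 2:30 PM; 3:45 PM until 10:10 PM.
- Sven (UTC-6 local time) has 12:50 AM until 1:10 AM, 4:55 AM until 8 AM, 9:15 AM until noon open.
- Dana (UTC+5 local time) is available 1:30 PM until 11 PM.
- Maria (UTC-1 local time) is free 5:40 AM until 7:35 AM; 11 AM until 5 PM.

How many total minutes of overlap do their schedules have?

235

Alice in UTC: 06:40-07:10, 08:25-09:55, 11:15-18:00 (subtract 2h to convert from UTC+2).
Rina in UTC: 07:05-09:30, 10:45-17:10 (subtract 5h to convert from UTC+5).
Sven in UTC: 06:50-07:10, 10:55-14:00, 15:15-18:00 (add 6h to convert from UTC-6).
Dana in UTC: 08:30-18:00 (subtract 5h to convert from UTC+5).
Maria in UTC: 06:40-08:35, 12:00-18:00 (add 1h to convert from UTC-1).
Alice ∩ Rina: 07:05-07:10, 08:25-09:30, 11:15-17:10.
Alice ∩ Rina ∩ Sven: 07:05-07:10, 11:15-14:00, 15:15-17:10.
Alice ∩ Rina ∩ Sven ∩ Dana: 11:15-14:00, 15:15-17:10.
Alice ∩ Rina ∩ Sven ∩ Dana ∩ Maria: 12:00-14:00, 15:15-17:10.
Summing the common windows: 120 + 115 = 235 minutes.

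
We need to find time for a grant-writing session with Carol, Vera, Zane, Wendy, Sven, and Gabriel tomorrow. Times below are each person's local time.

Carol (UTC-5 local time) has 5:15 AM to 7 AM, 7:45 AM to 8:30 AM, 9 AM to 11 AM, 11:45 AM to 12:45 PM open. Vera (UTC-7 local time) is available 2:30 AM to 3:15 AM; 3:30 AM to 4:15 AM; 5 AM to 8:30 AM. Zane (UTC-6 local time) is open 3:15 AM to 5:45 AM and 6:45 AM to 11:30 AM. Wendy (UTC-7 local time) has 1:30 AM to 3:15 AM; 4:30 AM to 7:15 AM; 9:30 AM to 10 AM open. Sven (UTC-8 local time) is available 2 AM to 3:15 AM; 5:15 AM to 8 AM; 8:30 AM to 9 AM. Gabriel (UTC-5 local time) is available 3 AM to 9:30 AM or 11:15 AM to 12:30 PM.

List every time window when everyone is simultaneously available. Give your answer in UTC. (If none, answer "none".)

13:15-13:30, 14:00-14:15

Carol in UTC: 10:15-12:00, 12:45-13:30, 14:00-16:00, 16:45-17:45 (add 5h to convert from UTC-5).
Vera in UTC: 09:30-10:15, 10:30-11:15, 12:00-15:30 (add 7h to convert from UTC-7).
Zane in UTC: 09:15-11:45, 12:45-17:30 (add 6h to convert from UTC-6).
Wendy in UTC: 08:30-10:15, 11:30-14:15, 16:30-17:00 (add 7h to convert from UTC-7).
Sven in UTC: 10:00-11:15, 13:15-16:00, 16:30-17:00 (add 8h to convert from UTC-8).
Gabriel in UTC: 08:00-14:30, 16:15-17:30 (add 5h to convert from UTC-5).
Carol ∩ Vera: 10:30-11:15, 12:45-13:30, 14:00-15:30.
Carol ∩ Vera ∩ Zane: 10:30-11:15, 12:45-13:30, 14:00-15:30.
Carol ∩ Vera ∩ Zane ∩ Wendy: 12:45-13:30, 14:00-14:15.
Carol ∩ Vera ∩ Zane ∩ Wendy ∩ Sven: 13:15-13:30, 14:00-14:15.
Carol ∩ Vera ∩ Zane ∩ Wendy ∩ Sven ∩ Gabriel: 13:15-13:30, 14:00-14:15.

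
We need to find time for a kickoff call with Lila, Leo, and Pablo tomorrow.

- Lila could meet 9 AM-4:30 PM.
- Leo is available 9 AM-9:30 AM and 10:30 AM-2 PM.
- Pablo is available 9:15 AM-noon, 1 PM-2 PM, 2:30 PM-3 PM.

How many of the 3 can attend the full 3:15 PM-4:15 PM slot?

Lila can make the full 15:15-16:15 slot — that's 1.

1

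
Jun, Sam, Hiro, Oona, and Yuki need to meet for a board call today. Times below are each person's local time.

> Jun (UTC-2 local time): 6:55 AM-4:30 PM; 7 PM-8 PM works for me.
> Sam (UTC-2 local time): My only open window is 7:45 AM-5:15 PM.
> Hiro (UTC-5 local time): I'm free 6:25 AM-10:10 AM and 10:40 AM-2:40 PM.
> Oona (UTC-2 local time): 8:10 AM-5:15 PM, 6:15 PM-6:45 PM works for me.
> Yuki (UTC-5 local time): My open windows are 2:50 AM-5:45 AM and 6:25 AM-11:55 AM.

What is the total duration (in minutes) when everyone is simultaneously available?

Jun in UTC: 08:55-18:30, 21:00-22:00 (add 2h to convert from UTC-2).
Sam in UTC: 09:45-19:15 (add 2h to convert from UTC-2).
Hiro in UTC: 11:25-15:10, 15:40-19:40 (add 5h to convert from UTC-5).
Oona in UTC: 10:10-19:15, 20:15-20:45 (add 2h to convert from UTC-2).
Yuki in UTC: 07:50-10:45, 11:25-16:55 (add 5h to convert from UTC-5).
Jun ∩ Sam: 09:45-18:30.
Jun ∩ Sam ∩ Hiro: 11:25-15:10, 15:40-18:30.
Jun ∩ Sam ∩ Hiro ∩ Oona: 11:25-15:10, 15:40-18:30.
Jun ∩ Sam ∩ Hiro ∩ Oona ∩ Yuki: 11:25-15:10, 15:40-16:55.
Summing the common windows: 225 + 75 = 300 minutes.

300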